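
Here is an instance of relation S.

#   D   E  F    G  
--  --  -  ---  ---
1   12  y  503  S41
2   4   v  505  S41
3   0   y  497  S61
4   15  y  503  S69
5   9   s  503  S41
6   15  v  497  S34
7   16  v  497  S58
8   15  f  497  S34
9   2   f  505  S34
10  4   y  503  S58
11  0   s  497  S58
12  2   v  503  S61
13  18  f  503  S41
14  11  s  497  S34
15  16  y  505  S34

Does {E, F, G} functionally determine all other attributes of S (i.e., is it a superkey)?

All 15 rows have distinct {E, F, G} values, so {E, F, G} → (all attributes) holds and {E, F, G} is a superkey.

Yes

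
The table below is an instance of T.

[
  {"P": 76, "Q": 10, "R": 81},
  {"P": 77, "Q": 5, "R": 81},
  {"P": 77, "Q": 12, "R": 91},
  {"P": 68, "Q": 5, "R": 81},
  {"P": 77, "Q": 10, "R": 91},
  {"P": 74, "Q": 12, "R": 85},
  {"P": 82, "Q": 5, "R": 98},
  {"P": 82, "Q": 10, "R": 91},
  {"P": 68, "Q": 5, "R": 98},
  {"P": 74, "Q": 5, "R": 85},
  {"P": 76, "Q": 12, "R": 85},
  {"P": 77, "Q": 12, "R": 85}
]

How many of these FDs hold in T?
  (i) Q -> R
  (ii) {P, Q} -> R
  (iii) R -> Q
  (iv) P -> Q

0

(i) Q -> R: Q=10: 3 rows → R takes values {81, 91} — violation; Q=5: 5 rows → R takes values {81, 98, 85} — violation; Q=12: 4 rows → R takes values {91, 85} — violation — fails.
(ii) {P, Q} -> R: (P=77, Q=12): 2 rows → R takes values {91, 85} — violation; (P=68, Q=5): 2 rows → R takes values {81, 98} — violation — fails.
(iii) R -> Q: R=81: 3 rows → Q takes values {10, 5} — violation; R=91: 3 rows → Q takes values {12, 10} — violation; R=85: 4 rows → Q takes values {12, 5} — violation — fails.
(iv) P -> Q: P=76: 2 rows → Q takes values {10, 12} — violation; P=77: 4 rows → Q takes values {5, 12, 10} — violation; P=74: 2 rows → Q takes values {12, 5} — violation; P=82: 2 rows → Q takes values {5, 10} — violation — fails.
None of the 4 dependencies hold.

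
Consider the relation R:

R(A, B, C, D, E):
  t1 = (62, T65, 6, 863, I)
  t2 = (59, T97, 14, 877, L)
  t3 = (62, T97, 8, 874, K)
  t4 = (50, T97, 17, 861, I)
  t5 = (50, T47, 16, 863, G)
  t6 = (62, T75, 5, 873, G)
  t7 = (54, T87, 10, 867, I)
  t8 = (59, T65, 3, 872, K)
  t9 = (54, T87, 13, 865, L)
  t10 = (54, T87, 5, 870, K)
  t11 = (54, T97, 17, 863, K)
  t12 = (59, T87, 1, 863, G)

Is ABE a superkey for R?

Yes

All 12 rows have distinct ABE values, so ABE → (all attributes) holds and ABE is a superkey.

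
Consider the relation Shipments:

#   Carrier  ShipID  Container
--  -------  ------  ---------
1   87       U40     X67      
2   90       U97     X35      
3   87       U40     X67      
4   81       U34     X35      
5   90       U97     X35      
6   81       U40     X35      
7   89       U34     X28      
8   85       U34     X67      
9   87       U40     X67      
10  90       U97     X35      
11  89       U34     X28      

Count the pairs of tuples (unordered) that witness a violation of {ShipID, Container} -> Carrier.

(ShipID=U40, Container=X67): all 3 rows agree on Carrier — 0 pairs.
(ShipID=U97, Container=X35): all 3 rows agree on Carrier — 0 pairs.
(ShipID=U34, Container=X28): all 2 rows agree on Carrier — 0 pairs.

0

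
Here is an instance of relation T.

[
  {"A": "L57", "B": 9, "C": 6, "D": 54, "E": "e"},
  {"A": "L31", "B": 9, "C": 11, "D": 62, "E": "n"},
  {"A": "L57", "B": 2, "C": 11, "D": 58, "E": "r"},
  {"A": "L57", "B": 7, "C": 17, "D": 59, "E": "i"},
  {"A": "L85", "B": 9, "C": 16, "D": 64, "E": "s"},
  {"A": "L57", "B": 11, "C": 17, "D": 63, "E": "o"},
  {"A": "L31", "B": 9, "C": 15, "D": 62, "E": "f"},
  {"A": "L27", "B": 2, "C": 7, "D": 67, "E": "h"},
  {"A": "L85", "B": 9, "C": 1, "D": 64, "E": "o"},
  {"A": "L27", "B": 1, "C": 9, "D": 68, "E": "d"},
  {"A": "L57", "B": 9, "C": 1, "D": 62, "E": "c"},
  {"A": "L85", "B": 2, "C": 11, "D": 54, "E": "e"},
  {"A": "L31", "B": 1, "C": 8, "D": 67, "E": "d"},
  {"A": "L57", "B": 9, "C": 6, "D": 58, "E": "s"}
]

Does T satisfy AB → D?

(A=L57, B=9): 3 rows → D takes values {54, 62, 58} — violation
(A=L31, B=9): 2 rows → D = 62, 62 ✓
(A=L57, B=2): 1 row → D = 58 ✓
(A=L57, B=7): 1 row → D = 59 ✓
(A=L85, B=9): 2 rows → D = 64, 64 ✓
(A=L57, B=11): 1 row → D = 63 ✓
(A=L27, B=2): 1 row → D = 67 ✓
(A=L27, B=1): 1 row → D = 68 ✓
(A=L85, B=2): 1 row → D = 54 ✓
(A=L31, B=1): 1 row → D = 67 ✓
Two rows agree on AB but differ on D, so AB → D does not hold.

No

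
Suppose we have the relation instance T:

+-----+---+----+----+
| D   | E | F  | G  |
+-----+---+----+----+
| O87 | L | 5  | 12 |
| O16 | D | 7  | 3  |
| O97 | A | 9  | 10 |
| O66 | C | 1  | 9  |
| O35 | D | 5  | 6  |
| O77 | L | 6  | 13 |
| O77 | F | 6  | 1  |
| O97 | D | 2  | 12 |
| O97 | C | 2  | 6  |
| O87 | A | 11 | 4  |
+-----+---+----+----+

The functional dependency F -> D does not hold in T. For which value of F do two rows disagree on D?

5

F=5: 2 rows → D takes values {O87, O35} — violation
F=7: 1 row → D = O16 ✓
F=9: 1 row → D = O97 ✓
F=1: 1 row → D = O66 ✓
F=6: 2 rows → D = O77, O77 ✓
F=2: 2 rows → D = O97, O97 ✓
F=11: 1 row → D = O87 ✓
The only F value with inconsistent D is F=5.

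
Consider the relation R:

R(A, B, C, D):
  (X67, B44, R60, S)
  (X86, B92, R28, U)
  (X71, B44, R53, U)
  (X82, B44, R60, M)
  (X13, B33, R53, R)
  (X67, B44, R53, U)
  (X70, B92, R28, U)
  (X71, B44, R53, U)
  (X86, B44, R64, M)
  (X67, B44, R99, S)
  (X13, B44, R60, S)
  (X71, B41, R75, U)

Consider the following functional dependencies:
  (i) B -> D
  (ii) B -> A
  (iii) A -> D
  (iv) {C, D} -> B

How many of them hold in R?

(i) B -> D: B=B44: 8 rows → D takes values {S, U, M} — violation — fails.
(ii) B -> A: B=B44: 8 rows → A takes values {X67, X71, X82, X86, X13} — violation; B=B92: 2 rows → A takes values {X86, X70} — violation — fails.
(iii) A -> D: A=X67: 3 rows → D takes values {S, U} — violation; A=X86: 2 rows → D takes values {U, M} — violation; A=X13: 2 rows → D takes values {R, S} — violation — fails.
(iv) {C, D} -> B: every LHS value maps to a single RHS value — holds.
1 of the 4 dependencies holds.

1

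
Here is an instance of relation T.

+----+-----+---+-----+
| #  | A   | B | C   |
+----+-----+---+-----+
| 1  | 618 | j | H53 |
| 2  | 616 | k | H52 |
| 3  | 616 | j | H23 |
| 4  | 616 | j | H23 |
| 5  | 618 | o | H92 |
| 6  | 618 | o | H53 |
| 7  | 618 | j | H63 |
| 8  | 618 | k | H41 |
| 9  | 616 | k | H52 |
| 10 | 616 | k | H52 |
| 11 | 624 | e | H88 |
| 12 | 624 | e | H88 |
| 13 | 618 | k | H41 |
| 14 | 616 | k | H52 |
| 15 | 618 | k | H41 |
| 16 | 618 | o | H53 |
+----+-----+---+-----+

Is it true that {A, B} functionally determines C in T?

(A=618, B=j): rows 1, 7 → C takes values {H53, H63} — violation
(A=616, B=k): rows 2, 9, 10, 14 → C = H52, H52, H52, H52 ✓
(A=616, B=j): rows 3, 4 → C = H23, H23 ✓
(A=618, B=o): rows 5, 6, 16 → C takes values {H92, H53} — violation
(A=618, B=k): rows 8, 13, 15 → C = H41, H41, H41 ✓
(A=624, B=e): rows 11, 12 → C = H88, H88 ✓
Two rows agree on {A, B} but differ on C, so {A, B} -> C does not hold.

No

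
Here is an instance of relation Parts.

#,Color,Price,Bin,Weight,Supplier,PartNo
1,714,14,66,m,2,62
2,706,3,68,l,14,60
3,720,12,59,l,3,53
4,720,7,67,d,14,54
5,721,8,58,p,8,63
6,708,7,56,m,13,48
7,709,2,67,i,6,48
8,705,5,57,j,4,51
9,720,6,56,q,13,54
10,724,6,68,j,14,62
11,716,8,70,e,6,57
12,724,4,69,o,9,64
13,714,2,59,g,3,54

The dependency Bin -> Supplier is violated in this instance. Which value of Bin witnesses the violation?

67

Bin=66: row 1 → Supplier = 2 ✓
Bin=68: rows 2, 10 → Supplier = 14, 14 ✓
Bin=59: rows 3, 13 → Supplier = 3, 3 ✓
Bin=67: rows 4, 7 → Supplier takes values {14, 6} — violation
Bin=58: row 5 → Supplier = 8 ✓
Bin=56: rows 6, 9 → Supplier = 13, 13 ✓
Bin=57: row 8 → Supplier = 4 ✓
Bin=70: row 11 → Supplier = 6 ✓
Bin=69: row 12 → Supplier = 9 ✓
The only Bin value with inconsistent Supplier is Bin=67.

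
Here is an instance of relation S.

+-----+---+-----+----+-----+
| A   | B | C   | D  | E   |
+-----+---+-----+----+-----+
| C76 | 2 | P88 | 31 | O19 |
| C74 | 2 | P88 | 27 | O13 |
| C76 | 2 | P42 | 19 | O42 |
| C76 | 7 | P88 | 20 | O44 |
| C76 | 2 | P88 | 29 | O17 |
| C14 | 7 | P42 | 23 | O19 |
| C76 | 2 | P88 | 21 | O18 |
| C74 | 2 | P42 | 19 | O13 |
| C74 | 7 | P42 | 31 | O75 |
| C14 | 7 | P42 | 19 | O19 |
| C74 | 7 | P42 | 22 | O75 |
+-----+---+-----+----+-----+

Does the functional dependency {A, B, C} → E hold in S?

(A=C76, B=2, C=P88): 3 rows → E takes values {O19, O17, O18} — violation
(A=C74, B=2, C=P88): 1 row → E = O13 ✓
(A=C76, B=2, C=P42): 1 row → E = O42 ✓
(A=C76, B=7, C=P88): 1 row → E = O44 ✓
(A=C14, B=7, C=P42): 2 rows → E = O19, O19 ✓
(A=C74, B=2, C=P42): 1 row → E = O13 ✓
(A=C74, B=7, C=P42): 2 rows → E = O75, O75 ✓
Two rows agree on {A, B, C} but differ on E, so {A, B, C} → E does not hold.

No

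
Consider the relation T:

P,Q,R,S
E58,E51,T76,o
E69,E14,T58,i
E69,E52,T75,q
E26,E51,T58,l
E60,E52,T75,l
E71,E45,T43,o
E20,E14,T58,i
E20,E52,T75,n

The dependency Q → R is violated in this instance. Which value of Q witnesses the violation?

Q=E51: 2 rows → R takes values {T76, T58} — violation
Q=E14: 2 rows → R = T58, T58 ✓
Q=E52: 3 rows → R = T75, T75, T75 ✓
Q=E45: 1 row → R = T43 ✓
The only Q value with inconsistent R is Q=E51.

E51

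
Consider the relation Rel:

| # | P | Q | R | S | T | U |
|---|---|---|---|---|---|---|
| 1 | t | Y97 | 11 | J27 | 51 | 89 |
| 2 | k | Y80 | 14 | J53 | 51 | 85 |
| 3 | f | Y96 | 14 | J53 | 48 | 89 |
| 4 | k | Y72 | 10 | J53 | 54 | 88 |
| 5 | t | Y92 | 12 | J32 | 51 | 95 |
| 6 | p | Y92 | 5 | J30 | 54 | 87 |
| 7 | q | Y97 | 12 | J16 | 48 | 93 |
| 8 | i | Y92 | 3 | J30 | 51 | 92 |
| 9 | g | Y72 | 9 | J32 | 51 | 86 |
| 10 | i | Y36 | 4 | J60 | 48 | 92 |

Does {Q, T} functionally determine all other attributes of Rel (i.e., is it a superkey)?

No

Rows 5 and 8 have the same {Q, T} value (Q=Y92, T=51) but are distinct tuples, so {Q, T} does not determine every attribute — not a superkey.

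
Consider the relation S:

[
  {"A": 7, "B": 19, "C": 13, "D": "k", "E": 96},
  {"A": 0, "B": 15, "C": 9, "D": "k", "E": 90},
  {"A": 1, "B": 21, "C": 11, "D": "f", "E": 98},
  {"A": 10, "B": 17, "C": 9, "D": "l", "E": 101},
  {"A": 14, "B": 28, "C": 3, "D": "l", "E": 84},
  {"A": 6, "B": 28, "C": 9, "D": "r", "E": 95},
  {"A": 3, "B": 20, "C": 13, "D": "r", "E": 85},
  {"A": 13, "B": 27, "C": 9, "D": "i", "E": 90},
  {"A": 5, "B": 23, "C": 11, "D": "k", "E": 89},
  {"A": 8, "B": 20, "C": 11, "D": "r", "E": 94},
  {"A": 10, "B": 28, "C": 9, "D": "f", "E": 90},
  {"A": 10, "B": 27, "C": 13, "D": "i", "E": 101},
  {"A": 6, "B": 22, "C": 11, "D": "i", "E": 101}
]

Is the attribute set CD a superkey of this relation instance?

All 13 rows have distinct CD values, so CD → (all attributes) holds and CD is a superkey.

Yes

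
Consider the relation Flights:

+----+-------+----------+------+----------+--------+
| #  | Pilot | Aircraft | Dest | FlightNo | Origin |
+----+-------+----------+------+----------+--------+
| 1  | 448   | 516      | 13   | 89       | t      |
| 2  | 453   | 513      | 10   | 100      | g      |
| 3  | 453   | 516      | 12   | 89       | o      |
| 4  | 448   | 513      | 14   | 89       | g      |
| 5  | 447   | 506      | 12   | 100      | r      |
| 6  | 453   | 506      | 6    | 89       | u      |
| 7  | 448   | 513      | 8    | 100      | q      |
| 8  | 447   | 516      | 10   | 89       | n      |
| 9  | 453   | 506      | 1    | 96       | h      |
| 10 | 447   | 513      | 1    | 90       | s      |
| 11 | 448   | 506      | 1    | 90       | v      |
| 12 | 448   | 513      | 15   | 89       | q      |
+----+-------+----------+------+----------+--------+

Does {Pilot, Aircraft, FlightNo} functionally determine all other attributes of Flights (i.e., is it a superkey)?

Rows 4 and 12 have the same {Pilot, Aircraft, FlightNo} value (Pilot=448, Aircraft=513, FlightNo=89) but are distinct tuples, so {Pilot, Aircraft, FlightNo} does not determine every attribute — not a superkey.

No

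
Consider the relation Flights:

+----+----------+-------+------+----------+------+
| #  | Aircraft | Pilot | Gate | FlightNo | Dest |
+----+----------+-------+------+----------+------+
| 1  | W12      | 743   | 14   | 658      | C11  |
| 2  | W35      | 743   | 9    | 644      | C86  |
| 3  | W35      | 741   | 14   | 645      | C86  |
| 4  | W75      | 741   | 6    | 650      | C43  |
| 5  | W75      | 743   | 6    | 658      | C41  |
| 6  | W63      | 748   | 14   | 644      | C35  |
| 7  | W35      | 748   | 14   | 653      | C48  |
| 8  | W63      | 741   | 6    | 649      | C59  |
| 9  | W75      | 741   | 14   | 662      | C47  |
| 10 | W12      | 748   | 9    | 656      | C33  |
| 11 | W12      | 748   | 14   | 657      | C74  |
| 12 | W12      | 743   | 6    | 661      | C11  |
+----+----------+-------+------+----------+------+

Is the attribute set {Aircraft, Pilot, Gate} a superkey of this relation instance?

Yes

All 12 rows have distinct {Aircraft, Pilot, Gate} values, so {Aircraft, Pilot, Gate} → (all attributes) holds and {Aircraft, Pilot, Gate} is a superkey.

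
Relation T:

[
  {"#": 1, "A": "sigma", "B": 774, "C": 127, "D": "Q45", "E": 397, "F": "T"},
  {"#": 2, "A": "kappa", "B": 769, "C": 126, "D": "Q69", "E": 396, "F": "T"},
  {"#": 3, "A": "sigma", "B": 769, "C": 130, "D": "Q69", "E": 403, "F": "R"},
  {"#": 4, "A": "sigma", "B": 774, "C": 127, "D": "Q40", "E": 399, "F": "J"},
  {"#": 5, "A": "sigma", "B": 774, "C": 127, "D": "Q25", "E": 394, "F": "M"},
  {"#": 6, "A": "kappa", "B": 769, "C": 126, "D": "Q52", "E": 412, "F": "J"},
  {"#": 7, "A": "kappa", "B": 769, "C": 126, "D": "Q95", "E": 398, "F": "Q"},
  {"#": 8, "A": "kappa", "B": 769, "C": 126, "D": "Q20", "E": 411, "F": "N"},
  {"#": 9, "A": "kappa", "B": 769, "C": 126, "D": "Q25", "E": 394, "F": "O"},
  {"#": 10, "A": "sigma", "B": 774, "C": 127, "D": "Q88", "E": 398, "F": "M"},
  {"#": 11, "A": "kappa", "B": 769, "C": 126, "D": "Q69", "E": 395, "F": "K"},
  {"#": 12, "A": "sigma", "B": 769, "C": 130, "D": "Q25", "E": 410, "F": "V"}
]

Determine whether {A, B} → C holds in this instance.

Yes

(A=sigma, B=774): rows 1, 4, 5, 10 → C = 127, 127, 127, 127 ✓
(A=kappa, B=769): rows 2, 6, 7, 8, 9, 11 → C = 126, 126, 126, 126, 126, 126 ✓
(A=sigma, B=769): rows 3, 12 → C = 130, 130 ✓
Every {A, B} value is associated with a single C value, so {A, B} → C holds.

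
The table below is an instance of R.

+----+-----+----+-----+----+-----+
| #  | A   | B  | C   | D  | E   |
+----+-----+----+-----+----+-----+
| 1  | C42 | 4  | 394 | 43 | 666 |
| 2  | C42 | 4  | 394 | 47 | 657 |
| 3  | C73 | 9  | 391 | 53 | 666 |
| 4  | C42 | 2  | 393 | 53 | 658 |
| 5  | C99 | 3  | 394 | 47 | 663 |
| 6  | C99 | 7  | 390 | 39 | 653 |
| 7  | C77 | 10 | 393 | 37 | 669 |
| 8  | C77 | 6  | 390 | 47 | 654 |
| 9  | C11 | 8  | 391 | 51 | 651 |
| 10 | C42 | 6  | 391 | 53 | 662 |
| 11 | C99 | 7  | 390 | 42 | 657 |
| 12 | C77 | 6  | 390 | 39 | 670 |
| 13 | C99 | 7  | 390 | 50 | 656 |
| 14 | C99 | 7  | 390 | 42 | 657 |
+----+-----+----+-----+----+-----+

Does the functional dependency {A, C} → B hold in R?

Yes

(A=C42, C=394): rows 1, 2 → B = 4, 4 ✓
(A=C73, C=391): row 3 → B = 9 ✓
(A=C42, C=393): row 4 → B = 2 ✓
(A=C99, C=394): row 5 → B = 3 ✓
(A=C99, C=390): rows 6, 11, 13, 14 → B = 7, 7, 7, 7 ✓
(A=C77, C=393): row 7 → B = 10 ✓
(A=C77, C=390): rows 8, 12 → B = 6, 6 ✓
(A=C11, C=391): row 9 → B = 8 ✓
(A=C42, C=391): row 10 → B = 6 ✓
Every {A, C} value is associated with a single B value, so {A, C} → B holds.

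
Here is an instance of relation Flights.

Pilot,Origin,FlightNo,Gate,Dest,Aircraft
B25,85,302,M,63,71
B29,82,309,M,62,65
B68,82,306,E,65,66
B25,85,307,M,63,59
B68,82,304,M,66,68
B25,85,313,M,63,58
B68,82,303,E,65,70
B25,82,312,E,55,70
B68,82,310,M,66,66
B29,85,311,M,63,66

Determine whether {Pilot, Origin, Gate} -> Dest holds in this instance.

Yes

(Pilot=B25, Origin=85, Gate=M): 3 rows → Dest = 63, 63, 63 ✓
(Pilot=B29, Origin=82, Gate=M): 1 row → Dest = 62 ✓
(Pilot=B68, Origin=82, Gate=E): 2 rows → Dest = 65, 65 ✓
(Pilot=B68, Origin=82, Gate=M): 2 rows → Dest = 66, 66 ✓
(Pilot=B25, Origin=82, Gate=E): 1 row → Dest = 55 ✓
(Pilot=B29, Origin=85, Gate=M): 1 row → Dest = 63 ✓
Every {Pilot, Origin, Gate} value is associated with a single Dest value, so {Pilot, Origin, Gate} -> Dest holds.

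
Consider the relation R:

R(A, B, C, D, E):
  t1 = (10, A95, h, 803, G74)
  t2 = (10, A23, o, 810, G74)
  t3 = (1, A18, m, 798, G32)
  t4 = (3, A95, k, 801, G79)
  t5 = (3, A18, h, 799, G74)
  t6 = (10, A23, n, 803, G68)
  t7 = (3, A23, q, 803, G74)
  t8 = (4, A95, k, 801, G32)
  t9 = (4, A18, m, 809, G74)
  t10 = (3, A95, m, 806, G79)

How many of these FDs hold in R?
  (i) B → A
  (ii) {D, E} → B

(i) B → A: B=A95: rows 1, 4, 8, 10 → A takes values {10, 3, 4} — violation; B=A23: rows 2, 6, 7 → A takes values {10, 3} — violation; B=A18: rows 3, 5, 9 → A takes values {1, 3, 4} — violation — fails.
(ii) {D, E} → B: (D=803, E=G74): rows 1, 7 → B takes values {A95, A23} — violation — fails.
None of the 2 dependencies hold.

0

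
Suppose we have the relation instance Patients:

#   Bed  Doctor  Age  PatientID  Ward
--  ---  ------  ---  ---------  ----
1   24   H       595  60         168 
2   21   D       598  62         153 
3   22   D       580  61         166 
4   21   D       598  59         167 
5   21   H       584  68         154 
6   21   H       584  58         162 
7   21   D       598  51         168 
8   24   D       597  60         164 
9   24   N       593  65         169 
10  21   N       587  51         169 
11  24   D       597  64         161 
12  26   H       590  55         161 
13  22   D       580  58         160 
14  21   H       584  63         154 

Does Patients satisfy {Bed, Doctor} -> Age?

(Bed=24, Doctor=H): row 1 → Age = 595 ✓
(Bed=21, Doctor=D): rows 2, 4, 7 → Age = 598, 598, 598 ✓
(Bed=22, Doctor=D): rows 3, 13 → Age = 580, 580 ✓
(Bed=21, Doctor=H): rows 5, 6, 14 → Age = 584, 584, 584 ✓
(Bed=24, Doctor=D): rows 8, 11 → Age = 597, 597 ✓
(Bed=24, Doctor=N): row 9 → Age = 593 ✓
(Bed=21, Doctor=N): row 10 → Age = 587 ✓
(Bed=26, Doctor=H): row 12 → Age = 590 ✓
Every {Bed, Doctor} value is associated with a single Age value, so {Bed, Doctor} -> Age holds.

Yes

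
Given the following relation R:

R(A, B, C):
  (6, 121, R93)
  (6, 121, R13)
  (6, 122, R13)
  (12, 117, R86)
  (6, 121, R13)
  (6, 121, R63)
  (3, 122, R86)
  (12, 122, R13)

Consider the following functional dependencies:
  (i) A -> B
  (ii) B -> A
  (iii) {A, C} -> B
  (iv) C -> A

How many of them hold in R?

0

(i) A -> B: A=6: 5 rows → B takes values {121, 122} — violation; A=12: 2 rows → B takes values {117, 122} — violation — fails.
(ii) B -> A: B=122: 3 rows → A takes values {6, 3, 12} — violation — fails.
(iii) {A, C} -> B: (A=6, C=R13): 3 rows → B takes values {121, 122} — violation — fails.
(iv) C -> A: C=R13: 4 rows → A takes values {6, 12} — violation; C=R86: 2 rows → A takes values {12, 3} — violation — fails.
None of the 4 dependencies hold.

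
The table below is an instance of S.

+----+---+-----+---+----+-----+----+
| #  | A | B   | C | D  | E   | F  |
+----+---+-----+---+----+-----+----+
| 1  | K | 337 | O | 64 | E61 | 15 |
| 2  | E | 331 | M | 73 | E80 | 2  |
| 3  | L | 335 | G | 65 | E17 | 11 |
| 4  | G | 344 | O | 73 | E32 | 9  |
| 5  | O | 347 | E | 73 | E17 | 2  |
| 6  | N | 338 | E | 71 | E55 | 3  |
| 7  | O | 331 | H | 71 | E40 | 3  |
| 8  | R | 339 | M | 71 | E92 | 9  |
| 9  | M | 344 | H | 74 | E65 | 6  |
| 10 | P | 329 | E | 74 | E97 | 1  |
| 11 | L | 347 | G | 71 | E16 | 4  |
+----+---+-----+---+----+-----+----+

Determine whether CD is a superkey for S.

Yes

All 11 rows have distinct CD values, so CD → (all attributes) holds and CD is a superkey.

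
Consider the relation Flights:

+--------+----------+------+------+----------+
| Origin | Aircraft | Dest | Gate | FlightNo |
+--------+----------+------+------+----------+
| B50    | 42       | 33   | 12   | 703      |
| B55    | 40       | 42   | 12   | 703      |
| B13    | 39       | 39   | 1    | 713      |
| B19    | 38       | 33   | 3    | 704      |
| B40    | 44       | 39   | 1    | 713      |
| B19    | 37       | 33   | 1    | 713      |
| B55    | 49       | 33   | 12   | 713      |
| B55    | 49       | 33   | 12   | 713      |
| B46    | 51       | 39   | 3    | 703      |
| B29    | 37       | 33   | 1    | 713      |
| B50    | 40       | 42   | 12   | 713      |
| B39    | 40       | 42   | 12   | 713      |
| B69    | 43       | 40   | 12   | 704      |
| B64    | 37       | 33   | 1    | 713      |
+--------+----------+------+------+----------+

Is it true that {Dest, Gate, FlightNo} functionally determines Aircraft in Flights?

(Dest=33, Gate=12, FlightNo=703): 1 row → Aircraft = 42 ✓
(Dest=42, Gate=12, FlightNo=703): 1 row → Aircraft = 40 ✓
(Dest=39, Gate=1, FlightNo=713): 2 rows → Aircraft takes values {39, 44} — violation
(Dest=33, Gate=3, FlightNo=704): 1 row → Aircraft = 38 ✓
(Dest=33, Gate=1, FlightNo=713): 3 rows → Aircraft = 37, 37, 37 ✓
(Dest=33, Gate=12, FlightNo=713): 2 rows → Aircraft = 49, 49 ✓
(Dest=39, Gate=3, FlightNo=703): 1 row → Aircraft = 51 ✓
(Dest=42, Gate=12, FlightNo=713): 2 rows → Aircraft = 40, 40 ✓
(Dest=40, Gate=12, FlightNo=704): 1 row → Aircraft = 43 ✓
Two rows agree on {Dest, Gate, FlightNo} but differ on Aircraft, so {Dest, Gate, FlightNo} -> Aircraft does not hold.

No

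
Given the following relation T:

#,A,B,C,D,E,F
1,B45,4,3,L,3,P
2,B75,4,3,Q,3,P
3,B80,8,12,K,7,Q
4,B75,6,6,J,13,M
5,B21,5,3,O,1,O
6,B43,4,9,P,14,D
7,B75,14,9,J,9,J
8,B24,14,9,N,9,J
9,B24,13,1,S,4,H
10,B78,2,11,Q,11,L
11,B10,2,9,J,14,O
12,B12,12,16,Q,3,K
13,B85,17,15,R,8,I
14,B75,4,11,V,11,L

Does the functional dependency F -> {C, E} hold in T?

F=P: rows 1, 2 → {C,E} = (3, 3), (3, 3) ✓
F=Q: row 3 → {C,E} = (12, 7) ✓
F=M: row 4 → {C,E} = (6, 13) ✓
F=O: rows 5, 11 → {C,E} takes values {(3, 1), (9, 14)} — violation
F=D: row 6 → {C,E} = (9, 14) ✓
F=J: rows 7, 8 → {C,E} = (9, 9), (9, 9) ✓
F=H: row 9 → {C,E} = (1, 4) ✓
F=L: rows 10, 14 → {C,E} = (11, 11), (11, 11) ✓
F=K: row 12 → {C,E} = (16, 3) ✓
F=I: row 13 → {C,E} = (15, 8) ✓
Two rows agree on F but differ on {C, E}, so F -> {C, E} does not hold.

No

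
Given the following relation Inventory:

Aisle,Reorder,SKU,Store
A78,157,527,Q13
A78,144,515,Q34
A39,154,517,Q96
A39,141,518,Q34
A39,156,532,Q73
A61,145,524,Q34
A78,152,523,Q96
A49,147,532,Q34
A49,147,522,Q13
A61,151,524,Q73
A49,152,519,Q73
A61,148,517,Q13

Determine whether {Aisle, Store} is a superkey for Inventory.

All 12 rows have distinct {Aisle, Store} values, so {Aisle, Store} → (all attributes) holds and {Aisle, Store} is a superkey.

Yes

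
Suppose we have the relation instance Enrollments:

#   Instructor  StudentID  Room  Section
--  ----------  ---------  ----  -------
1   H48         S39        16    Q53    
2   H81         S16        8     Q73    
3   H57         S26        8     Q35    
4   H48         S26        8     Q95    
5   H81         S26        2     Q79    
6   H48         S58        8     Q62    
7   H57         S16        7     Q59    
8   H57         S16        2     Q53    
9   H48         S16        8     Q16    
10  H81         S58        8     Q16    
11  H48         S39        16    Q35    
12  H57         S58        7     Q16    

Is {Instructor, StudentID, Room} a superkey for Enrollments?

Rows 1 and 11 have the same {Instructor, StudentID, Room} value (Instructor=H48, StudentID=S39, Room=16) but are distinct tuples, so {Instructor, StudentID, Room} does not determine every attribute — not a superkey.

No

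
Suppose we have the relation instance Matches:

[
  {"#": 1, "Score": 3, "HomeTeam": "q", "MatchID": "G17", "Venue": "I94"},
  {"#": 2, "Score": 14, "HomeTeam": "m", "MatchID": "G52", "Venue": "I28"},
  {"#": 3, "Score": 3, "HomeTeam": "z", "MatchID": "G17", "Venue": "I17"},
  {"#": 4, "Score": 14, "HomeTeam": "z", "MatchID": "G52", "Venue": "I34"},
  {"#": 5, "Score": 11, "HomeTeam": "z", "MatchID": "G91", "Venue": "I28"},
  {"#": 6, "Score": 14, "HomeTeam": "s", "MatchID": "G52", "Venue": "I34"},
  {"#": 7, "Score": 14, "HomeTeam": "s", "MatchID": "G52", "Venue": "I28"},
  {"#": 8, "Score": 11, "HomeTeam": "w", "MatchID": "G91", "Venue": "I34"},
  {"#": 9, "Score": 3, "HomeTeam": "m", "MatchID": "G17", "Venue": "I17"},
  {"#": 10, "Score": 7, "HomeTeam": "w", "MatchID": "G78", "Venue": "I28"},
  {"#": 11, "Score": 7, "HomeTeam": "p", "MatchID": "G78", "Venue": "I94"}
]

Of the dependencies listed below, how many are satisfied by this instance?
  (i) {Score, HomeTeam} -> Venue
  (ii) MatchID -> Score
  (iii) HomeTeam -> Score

(i) {Score, HomeTeam} -> Venue: (Score=14, HomeTeam=s): rows 6, 7 → Venue takes values {I34, I28} — violation — fails.
(ii) MatchID -> Score: every LHS value maps to a single RHS value — holds.
(iii) HomeTeam -> Score: HomeTeam=m: rows 2, 9 → Score takes values {14, 3} — violation; HomeTeam=z: rows 3, 4, 5 → Score takes values {3, 14, 11} — violation; HomeTeam=w: rows 8, 10 → Score takes values {11, 7} — violation — fails.
1 of the 3 dependencies holds.

1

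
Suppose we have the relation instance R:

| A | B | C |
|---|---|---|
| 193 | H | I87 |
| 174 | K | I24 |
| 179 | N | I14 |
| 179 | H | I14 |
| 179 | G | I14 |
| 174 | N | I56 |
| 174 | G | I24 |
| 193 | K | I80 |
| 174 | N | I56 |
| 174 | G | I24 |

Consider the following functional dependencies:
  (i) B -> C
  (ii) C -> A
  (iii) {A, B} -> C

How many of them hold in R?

2

(i) B -> C: B=H: 2 rows → C takes values {I87, I14} — violation; B=K: 2 rows → C takes values {I24, I80} — violation; B=N: 3 rows → C takes values {I14, I56} — violation; B=G: 3 rows → C takes values {I14, I24} — violation — fails.
(ii) C -> A: every LHS value maps to a single RHS value — holds.
(iii) {A, B} -> C: every LHS value maps to a single RHS value — holds.
2 of the 3 dependencies hold.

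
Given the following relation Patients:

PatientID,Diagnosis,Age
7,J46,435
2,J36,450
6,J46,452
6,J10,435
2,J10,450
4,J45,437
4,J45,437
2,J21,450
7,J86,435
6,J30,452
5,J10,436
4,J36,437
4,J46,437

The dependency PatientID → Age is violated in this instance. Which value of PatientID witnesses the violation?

PatientID=7: 2 rows → Age = 435, 435 ✓
PatientID=2: 3 rows → Age = 450, 450, 450 ✓
PatientID=6: 3 rows → Age takes values {452, 435} — violation
PatientID=4: 4 rows → Age = 437, 437, 437, 437 ✓
PatientID=5: 1 row → Age = 436 ✓
The only PatientID value with inconsistent Age is PatientID=6.

6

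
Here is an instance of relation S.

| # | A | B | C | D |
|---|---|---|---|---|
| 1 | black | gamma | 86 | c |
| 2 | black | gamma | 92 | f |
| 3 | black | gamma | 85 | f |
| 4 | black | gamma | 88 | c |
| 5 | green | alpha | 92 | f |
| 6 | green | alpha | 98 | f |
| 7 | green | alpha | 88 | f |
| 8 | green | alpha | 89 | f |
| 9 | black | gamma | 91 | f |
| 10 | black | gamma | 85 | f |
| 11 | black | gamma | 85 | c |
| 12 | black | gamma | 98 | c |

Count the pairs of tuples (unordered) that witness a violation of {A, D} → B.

0

(A=black, D=c): all 4 rows agree on B — 0 pairs.
(A=black, D=f): all 4 rows agree on B — 0 pairs.
(A=green, D=f): all 4 rows agree on B — 0 pairs.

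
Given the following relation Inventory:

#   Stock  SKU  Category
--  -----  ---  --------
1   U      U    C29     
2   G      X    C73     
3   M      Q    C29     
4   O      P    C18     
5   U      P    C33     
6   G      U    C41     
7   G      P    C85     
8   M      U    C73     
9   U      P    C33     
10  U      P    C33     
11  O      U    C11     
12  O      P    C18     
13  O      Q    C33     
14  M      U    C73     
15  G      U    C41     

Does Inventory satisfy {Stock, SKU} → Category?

Yes

(Stock=U, SKU=U): row 1 → Category = C29 ✓
(Stock=G, SKU=X): row 2 → Category = C73 ✓
(Stock=M, SKU=Q): row 3 → Category = C29 ✓
(Stock=O, SKU=P): rows 4, 12 → Category = C18, C18 ✓
(Stock=U, SKU=P): rows 5, 9, 10 → Category = C33, C33, C33 ✓
(Stock=G, SKU=U): rows 6, 15 → Category = C41, C41 ✓
(Stock=G, SKU=P): row 7 → Category = C85 ✓
(Stock=M, SKU=U): rows 8, 14 → Category = C73, C73 ✓
(Stock=O, SKU=U): row 11 → Category = C11 ✓
(Stock=O, SKU=Q): row 13 → Category = C33 ✓
Every {Stock, SKU} value is associated with a single Category value, so {Stock, SKU} → Category holds.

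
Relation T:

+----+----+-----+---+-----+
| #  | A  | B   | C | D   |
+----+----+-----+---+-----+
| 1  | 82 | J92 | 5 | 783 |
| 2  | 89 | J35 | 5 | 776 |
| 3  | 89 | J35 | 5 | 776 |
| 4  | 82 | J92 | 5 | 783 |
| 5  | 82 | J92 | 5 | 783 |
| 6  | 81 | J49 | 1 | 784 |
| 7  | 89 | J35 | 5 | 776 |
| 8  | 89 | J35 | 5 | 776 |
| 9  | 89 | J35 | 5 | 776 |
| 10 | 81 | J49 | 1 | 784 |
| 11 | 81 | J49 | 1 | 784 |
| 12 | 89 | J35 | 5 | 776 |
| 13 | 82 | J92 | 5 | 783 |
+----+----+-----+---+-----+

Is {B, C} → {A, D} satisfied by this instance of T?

(B=J92, C=5): rows 1, 4, 5, 13 → {A,D} = (82, 783), (82, 783), (82, 783), (82, 783) ✓
(B=J35, C=5): rows 2, 3, 7, 8, 9, 12 → {A,D} = (89, 776), (89, 776), (89, 776), (89, 776), (89, 776), (89, 776) ✓
(B=J49, C=1): rows 6, 10, 11 → {A,D} = (81, 784), (81, 784), (81, 784) ✓
Every {B, C} value is associated with a single {A, D} value, so {B, C} → {A, D} holds.

Yes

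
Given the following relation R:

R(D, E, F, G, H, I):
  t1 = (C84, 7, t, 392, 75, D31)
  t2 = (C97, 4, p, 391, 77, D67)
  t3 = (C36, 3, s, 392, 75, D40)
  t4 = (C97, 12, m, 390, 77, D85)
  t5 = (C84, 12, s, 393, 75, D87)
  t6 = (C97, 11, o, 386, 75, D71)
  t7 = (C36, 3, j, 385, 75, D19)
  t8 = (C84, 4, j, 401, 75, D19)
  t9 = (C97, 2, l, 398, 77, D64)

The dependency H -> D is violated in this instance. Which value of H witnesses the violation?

75

H=75: rows 1, 3, 5, 6, 7, 8 → D takes values {C84, C36, C97} — violation
H=77: rows 2, 4, 9 → D = C97, C97, C97 ✓
The only H value with inconsistent D is H=75.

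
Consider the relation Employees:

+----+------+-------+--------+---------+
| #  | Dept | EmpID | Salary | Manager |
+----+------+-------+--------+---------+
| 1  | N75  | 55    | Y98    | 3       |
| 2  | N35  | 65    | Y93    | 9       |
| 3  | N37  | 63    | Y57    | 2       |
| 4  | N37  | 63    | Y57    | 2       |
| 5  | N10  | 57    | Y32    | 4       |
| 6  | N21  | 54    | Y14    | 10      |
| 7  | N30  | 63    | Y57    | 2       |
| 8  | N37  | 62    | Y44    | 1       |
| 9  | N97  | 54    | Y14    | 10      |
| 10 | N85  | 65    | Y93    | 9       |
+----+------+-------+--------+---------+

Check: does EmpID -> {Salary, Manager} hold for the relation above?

EmpID=55: row 1 → {Salary,Manager} = (Y98, 3) ✓
EmpID=65: rows 2, 10 → {Salary,Manager} = (Y93, 9), (Y93, 9) ✓
EmpID=63: rows 3, 4, 7 → {Salary,Manager} = (Y57, 2), (Y57, 2), (Y57, 2) ✓
EmpID=57: row 5 → {Salary,Manager} = (Y32, 4) ✓
EmpID=54: rows 6, 9 → {Salary,Manager} = (Y14, 10), (Y14, 10) ✓
EmpID=62: row 8 → {Salary,Manager} = (Y44, 1) ✓
Every EmpID value is associated with a single {Salary, Manager} value, so EmpID -> {Salary, Manager} holds.

Yes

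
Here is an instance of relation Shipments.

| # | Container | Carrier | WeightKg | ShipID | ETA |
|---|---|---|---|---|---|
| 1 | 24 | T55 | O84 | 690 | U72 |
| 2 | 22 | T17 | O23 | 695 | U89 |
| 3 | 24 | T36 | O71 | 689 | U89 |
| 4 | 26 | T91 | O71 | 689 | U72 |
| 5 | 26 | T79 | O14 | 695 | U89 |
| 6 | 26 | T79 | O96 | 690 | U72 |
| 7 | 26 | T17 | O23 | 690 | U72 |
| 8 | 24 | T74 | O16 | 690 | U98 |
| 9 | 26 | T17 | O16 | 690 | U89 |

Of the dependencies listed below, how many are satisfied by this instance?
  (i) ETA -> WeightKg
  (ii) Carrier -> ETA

0

(i) ETA -> WeightKg: ETA=U72: rows 1, 4, 6, 7 → WeightKg takes values {O84, O71, O96, O23} — violation; ETA=U89: rows 2, 3, 5, 9 → WeightKg takes values {O23, O71, O14, O16} — violation — fails.
(ii) Carrier -> ETA: Carrier=T17: rows 2, 7, 9 → ETA takes values {U89, U72} — violation; Carrier=T79: rows 5, 6 → ETA takes values {U89, U72} — violation — fails.
None of the 2 dependencies hold.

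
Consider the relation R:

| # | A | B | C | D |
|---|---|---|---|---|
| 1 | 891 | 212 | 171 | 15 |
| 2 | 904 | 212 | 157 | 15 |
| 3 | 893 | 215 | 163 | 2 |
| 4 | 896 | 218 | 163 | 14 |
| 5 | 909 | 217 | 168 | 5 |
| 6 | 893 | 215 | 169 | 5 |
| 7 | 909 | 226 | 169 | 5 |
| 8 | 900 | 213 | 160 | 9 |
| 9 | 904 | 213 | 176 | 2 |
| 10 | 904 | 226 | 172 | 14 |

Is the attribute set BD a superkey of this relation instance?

Rows 1 and 2 have the same BD value (B=212, D=15) but are distinct tuples, so BD does not determine every attribute — not a superkey.

No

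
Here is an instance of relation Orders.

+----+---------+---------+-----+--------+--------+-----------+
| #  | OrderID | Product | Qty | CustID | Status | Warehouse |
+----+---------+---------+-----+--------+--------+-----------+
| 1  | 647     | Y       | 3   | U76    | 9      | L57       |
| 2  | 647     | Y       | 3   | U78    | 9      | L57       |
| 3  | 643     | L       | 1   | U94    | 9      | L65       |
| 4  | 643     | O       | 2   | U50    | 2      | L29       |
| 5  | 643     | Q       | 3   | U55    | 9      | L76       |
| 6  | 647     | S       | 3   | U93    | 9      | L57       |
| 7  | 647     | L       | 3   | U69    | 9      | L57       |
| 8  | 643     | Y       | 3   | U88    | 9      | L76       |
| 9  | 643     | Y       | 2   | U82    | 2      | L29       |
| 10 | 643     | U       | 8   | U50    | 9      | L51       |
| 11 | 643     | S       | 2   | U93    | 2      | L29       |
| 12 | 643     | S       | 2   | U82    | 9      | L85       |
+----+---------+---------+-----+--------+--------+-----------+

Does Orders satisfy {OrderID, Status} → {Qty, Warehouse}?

No

(OrderID=647, Status=9): rows 1, 2, 6, 7 → {Qty,Warehouse} = (3, L57), (3, L57), (3, L57), (3, L57) ✓
(OrderID=643, Status=9): rows 3, 5, 8, 10, 12 → {Qty,Warehouse} takes values {(1, L65), (3, L76), (8, L51), (2, L85)} — violation
(OrderID=643, Status=2): rows 4, 9, 11 → {Qty,Warehouse} = (2, L29), (2, L29), (2, L29) ✓
Two rows agree on {OrderID, Status} but differ on {Qty, Warehouse}, so {OrderID, Status} → {Qty, Warehouse} does not hold.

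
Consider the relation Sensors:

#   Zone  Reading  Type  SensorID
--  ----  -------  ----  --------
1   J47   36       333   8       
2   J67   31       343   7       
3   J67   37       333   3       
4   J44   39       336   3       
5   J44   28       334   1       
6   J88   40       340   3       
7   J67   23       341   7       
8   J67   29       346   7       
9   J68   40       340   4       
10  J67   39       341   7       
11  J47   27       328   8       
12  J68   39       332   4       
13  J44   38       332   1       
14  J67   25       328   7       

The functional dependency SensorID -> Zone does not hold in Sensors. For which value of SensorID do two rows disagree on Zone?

SensorID=8: rows 1, 11 → Zone = J47, J47 ✓
SensorID=7: rows 2, 7, 8, 10, 14 → Zone = J67, J67, J67, J67, J67 ✓
SensorID=3: rows 3, 4, 6 → Zone takes values {J67, J44, J88} — violation
SensorID=1: rows 5, 13 → Zone = J44, J44 ✓
SensorID=4: rows 9, 12 → Zone = J68, J68 ✓
The only SensorID value with inconsistent Zone is SensorID=3.

3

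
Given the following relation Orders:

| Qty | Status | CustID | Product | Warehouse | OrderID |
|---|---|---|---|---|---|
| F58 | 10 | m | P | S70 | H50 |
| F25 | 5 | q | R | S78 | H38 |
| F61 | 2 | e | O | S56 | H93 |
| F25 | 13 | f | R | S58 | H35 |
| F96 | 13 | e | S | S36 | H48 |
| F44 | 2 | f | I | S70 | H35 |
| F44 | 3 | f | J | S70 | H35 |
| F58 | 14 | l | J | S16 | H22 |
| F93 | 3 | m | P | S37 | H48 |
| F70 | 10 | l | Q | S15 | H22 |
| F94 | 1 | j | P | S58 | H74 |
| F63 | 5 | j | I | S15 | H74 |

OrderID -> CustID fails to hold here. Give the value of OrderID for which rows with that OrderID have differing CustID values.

H48

OrderID=H50: 1 row → CustID = m ✓
OrderID=H38: 1 row → CustID = q ✓
OrderID=H93: 1 row → CustID = e ✓
OrderID=H35: 3 rows → CustID = f, f, f ✓
OrderID=H48: 2 rows → CustID takes values {e, m} — violation
OrderID=H22: 2 rows → CustID = l, l ✓
OrderID=H74: 2 rows → CustID = j, j ✓
The only OrderID value with inconsistent CustID is OrderID=H48.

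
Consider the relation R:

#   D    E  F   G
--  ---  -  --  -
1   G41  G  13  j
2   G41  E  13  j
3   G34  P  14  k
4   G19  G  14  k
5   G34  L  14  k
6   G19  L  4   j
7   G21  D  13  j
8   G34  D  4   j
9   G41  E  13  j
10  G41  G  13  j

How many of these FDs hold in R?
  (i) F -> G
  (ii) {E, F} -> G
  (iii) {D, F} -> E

(i) F -> G: every LHS value maps to a single RHS value — holds.
(ii) {E, F} -> G: every LHS value maps to a single RHS value — holds.
(iii) {D, F} -> E: (D=G41, F=13): rows 1, 2, 9, 10 → E takes values {G, E} — violation; (D=G34, F=14): rows 3, 5 → E takes values {P, L} — violation — fails.
2 of the 3 dependencies hold.

2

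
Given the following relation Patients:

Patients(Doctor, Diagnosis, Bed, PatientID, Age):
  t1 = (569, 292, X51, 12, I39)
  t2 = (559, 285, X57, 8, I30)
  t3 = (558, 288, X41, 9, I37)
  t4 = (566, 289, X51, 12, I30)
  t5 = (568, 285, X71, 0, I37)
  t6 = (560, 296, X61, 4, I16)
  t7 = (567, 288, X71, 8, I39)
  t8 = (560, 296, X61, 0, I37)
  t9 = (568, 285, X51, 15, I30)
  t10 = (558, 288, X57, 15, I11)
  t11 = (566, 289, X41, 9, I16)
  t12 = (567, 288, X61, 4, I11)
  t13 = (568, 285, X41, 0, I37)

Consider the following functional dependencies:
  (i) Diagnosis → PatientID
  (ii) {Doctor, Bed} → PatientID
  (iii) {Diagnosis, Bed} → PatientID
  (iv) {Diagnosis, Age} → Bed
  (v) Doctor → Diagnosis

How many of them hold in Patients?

1

(i) Diagnosis → PatientID: Diagnosis=285: rows 2, 5, 9, 13 → PatientID takes values {8, 0, 15} — violation; Diagnosis=288: rows 3, 7, 10, 12 → PatientID takes values {9, 8, 15, 4} — violation; Diagnosis=289: rows 4, 11 → PatientID takes values {12, 9} — violation; Diagnosis=296: rows 6, 8 → PatientID takes values {4, 0} — violation — fails.
(ii) {Doctor, Bed} → PatientID: (Doctor=560, Bed=X61): rows 6, 8 → PatientID takes values {4, 0} — violation — fails.
(iii) {Diagnosis, Bed} → PatientID: (Diagnosis=296, Bed=X61): rows 6, 8 → PatientID takes values {4, 0} — violation — fails.
(iv) {Diagnosis, Age} → Bed: (Diagnosis=285, Age=I30): rows 2, 9 → Bed takes values {X57, X51} — violation; (Diagnosis=285, Age=I37): rows 5, 13 → Bed takes values {X71, X41} — violation; (Diagnosis=288, Age=I11): rows 10, 12 → Bed takes values {X57, X61} — violation — fails.
(v) Doctor → Diagnosis: every LHS value maps to a single RHS value — holds.
1 of the 5 dependencies holds.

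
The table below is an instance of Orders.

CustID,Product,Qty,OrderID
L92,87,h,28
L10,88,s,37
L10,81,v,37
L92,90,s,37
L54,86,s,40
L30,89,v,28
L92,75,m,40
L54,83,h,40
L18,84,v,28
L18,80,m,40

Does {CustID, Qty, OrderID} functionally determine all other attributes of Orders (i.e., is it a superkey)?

All 10 rows have distinct {CustID, Qty, OrderID} values, so {CustID, Qty, OrderID} → (all attributes) holds and {CustID, Qty, OrderID} is a superkey.

Yes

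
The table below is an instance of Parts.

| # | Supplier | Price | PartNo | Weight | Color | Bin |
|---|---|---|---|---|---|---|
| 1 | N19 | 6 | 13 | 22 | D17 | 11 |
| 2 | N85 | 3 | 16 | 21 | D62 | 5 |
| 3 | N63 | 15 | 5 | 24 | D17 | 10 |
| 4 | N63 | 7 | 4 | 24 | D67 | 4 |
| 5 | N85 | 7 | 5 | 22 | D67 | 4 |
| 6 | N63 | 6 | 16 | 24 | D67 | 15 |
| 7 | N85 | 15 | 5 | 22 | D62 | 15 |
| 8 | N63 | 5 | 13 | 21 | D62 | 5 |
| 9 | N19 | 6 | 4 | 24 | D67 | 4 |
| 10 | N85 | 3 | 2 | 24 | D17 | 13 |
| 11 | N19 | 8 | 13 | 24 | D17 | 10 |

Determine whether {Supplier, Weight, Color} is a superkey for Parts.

No

Rows 4 and 6 have the same {Supplier, Weight, Color} value (Supplier=N63, Weight=24, Color=D67) but are distinct tuples, so {Supplier, Weight, Color} does not determine every attribute — not a superkey.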